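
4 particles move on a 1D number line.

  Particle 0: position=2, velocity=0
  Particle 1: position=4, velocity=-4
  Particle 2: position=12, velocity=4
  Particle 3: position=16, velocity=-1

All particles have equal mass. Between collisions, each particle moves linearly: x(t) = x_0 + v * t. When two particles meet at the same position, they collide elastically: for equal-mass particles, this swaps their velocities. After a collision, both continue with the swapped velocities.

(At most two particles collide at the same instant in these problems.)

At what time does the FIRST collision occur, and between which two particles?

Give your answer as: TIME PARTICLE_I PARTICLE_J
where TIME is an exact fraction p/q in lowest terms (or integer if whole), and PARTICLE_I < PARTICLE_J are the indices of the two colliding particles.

Pair (0,1): pos 2,4 vel 0,-4 -> gap=2, closing at 4/unit, collide at t=1/2
Pair (1,2): pos 4,12 vel -4,4 -> not approaching (rel speed -8 <= 0)
Pair (2,3): pos 12,16 vel 4,-1 -> gap=4, closing at 5/unit, collide at t=4/5
Earliest collision: t=1/2 between 0 and 1

Answer: 1/2 0 1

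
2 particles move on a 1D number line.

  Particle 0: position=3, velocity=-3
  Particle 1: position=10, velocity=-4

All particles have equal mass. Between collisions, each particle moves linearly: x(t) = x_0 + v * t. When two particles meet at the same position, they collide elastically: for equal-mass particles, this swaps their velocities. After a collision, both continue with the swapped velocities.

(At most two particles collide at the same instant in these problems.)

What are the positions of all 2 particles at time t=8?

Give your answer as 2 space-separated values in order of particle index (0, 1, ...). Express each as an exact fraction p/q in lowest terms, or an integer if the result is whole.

Answer: -22 -21

Derivation:
Collision at t=7: particles 0 and 1 swap velocities; positions: p0=-18 p1=-18; velocities now: v0=-4 v1=-3
Advance to t=8 (no further collisions before then); velocities: v0=-4 v1=-3; positions = -22 -21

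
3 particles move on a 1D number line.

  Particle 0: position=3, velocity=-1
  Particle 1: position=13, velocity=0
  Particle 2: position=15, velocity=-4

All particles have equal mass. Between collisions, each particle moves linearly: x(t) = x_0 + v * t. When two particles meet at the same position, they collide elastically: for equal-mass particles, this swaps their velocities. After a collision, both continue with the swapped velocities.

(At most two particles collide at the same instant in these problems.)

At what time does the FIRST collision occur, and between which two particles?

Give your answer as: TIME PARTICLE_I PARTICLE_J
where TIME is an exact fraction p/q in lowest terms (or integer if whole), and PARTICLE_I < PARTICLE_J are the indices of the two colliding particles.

Answer: 1/2 1 2

Derivation:
Pair (0,1): pos 3,13 vel -1,0 -> not approaching (rel speed -1 <= 0)
Pair (1,2): pos 13,15 vel 0,-4 -> gap=2, closing at 4/unit, collide at t=1/2
Earliest collision: t=1/2 between 1 and 2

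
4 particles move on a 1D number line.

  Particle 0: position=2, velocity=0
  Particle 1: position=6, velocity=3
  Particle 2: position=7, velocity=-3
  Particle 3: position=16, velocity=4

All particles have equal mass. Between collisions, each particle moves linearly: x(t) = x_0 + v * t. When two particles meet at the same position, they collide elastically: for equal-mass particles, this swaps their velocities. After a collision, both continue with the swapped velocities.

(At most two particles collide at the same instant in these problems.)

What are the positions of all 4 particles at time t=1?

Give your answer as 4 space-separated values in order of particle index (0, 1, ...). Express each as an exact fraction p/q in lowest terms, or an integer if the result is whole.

Collision at t=1/6: particles 1 and 2 swap velocities; positions: p0=2 p1=13/2 p2=13/2 p3=50/3; velocities now: v0=0 v1=-3 v2=3 v3=4
Advance to t=1 (no further collisions before then); velocities: v0=0 v1=-3 v2=3 v3=4; positions = 2 4 9 20

Answer: 2 4 9 20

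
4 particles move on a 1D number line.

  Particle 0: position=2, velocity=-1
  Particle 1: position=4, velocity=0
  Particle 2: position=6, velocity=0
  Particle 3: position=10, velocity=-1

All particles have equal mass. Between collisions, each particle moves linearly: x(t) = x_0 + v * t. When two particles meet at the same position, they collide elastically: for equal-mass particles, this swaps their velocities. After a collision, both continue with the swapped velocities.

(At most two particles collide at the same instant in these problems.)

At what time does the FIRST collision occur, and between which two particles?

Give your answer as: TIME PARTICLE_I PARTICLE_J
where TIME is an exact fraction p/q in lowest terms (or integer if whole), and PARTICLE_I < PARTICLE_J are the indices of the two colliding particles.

Pair (0,1): pos 2,4 vel -1,0 -> not approaching (rel speed -1 <= 0)
Pair (1,2): pos 4,6 vel 0,0 -> not approaching (rel speed 0 <= 0)
Pair (2,3): pos 6,10 vel 0,-1 -> gap=4, closing at 1/unit, collide at t=4
Earliest collision: t=4 between 2 and 3

Answer: 4 2 3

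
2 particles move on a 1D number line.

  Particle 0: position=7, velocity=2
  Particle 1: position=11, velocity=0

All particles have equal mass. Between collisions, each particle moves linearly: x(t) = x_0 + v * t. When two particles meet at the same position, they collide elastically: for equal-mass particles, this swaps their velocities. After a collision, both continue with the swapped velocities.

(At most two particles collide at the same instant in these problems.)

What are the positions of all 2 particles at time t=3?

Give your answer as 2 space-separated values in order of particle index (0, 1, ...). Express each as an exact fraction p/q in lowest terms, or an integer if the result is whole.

Answer: 11 13

Derivation:
Collision at t=2: particles 0 and 1 swap velocities; positions: p0=11 p1=11; velocities now: v0=0 v1=2
Advance to t=3 (no further collisions before then); velocities: v0=0 v1=2; positions = 11 13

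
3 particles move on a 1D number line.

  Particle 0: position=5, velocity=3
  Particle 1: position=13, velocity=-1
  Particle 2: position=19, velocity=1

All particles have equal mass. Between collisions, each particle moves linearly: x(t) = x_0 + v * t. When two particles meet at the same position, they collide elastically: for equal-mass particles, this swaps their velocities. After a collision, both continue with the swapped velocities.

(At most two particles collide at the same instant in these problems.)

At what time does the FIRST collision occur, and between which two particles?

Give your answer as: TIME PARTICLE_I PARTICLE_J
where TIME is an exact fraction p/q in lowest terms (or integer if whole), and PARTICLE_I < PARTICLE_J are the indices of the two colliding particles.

Pair (0,1): pos 5,13 vel 3,-1 -> gap=8, closing at 4/unit, collide at t=2
Pair (1,2): pos 13,19 vel -1,1 -> not approaching (rel speed -2 <= 0)
Earliest collision: t=2 between 0 and 1

Answer: 2 0 1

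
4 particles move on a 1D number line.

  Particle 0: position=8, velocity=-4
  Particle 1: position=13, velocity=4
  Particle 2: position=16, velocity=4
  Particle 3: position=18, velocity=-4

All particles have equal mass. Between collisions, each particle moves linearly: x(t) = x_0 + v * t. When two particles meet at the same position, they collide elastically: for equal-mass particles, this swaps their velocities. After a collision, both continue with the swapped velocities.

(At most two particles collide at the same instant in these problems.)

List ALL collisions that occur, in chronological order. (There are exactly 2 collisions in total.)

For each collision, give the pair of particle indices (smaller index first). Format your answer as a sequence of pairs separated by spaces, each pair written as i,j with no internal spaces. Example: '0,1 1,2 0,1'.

Collision at t=1/4: particles 2 and 3 swap velocities; positions: p0=7 p1=14 p2=17 p3=17; velocities now: v0=-4 v1=4 v2=-4 v3=4
Collision at t=5/8: particles 1 and 2 swap velocities; positions: p0=11/2 p1=31/2 p2=31/2 p3=37/2; velocities now: v0=-4 v1=-4 v2=4 v3=4

Answer: 2,3 1,2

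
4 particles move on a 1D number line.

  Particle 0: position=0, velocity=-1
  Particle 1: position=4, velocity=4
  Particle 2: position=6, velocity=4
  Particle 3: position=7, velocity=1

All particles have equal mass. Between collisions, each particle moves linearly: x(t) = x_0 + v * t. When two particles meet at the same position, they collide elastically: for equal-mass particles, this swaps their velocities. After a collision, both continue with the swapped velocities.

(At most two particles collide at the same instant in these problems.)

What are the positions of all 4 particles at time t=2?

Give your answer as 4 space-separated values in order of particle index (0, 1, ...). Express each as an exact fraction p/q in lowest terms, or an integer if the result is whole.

Collision at t=1/3: particles 2 and 3 swap velocities; positions: p0=-1/3 p1=16/3 p2=22/3 p3=22/3; velocities now: v0=-1 v1=4 v2=1 v3=4
Collision at t=1: particles 1 and 2 swap velocities; positions: p0=-1 p1=8 p2=8 p3=10; velocities now: v0=-1 v1=1 v2=4 v3=4
Advance to t=2 (no further collisions before then); velocities: v0=-1 v1=1 v2=4 v3=4; positions = -2 9 12 14

Answer: -2 9 12 14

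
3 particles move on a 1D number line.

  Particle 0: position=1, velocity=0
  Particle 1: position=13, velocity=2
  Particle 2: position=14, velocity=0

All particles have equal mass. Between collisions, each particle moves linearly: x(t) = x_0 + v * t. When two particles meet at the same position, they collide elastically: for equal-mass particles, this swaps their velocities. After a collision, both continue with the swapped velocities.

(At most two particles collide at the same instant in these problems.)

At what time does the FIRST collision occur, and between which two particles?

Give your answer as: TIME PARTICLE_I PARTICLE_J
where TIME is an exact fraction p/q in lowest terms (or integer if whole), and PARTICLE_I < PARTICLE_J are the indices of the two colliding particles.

Pair (0,1): pos 1,13 vel 0,2 -> not approaching (rel speed -2 <= 0)
Pair (1,2): pos 13,14 vel 2,0 -> gap=1, closing at 2/unit, collide at t=1/2
Earliest collision: t=1/2 between 1 and 2

Answer: 1/2 1 2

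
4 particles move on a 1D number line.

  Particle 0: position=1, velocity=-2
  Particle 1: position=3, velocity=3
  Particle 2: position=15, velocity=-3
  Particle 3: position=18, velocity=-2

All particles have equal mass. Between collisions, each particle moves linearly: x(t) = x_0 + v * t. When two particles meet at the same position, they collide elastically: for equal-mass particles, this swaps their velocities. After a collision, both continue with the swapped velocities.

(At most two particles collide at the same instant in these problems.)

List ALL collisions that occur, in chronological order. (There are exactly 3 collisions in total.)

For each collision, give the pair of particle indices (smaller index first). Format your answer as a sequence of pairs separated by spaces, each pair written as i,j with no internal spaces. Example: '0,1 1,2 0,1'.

Collision at t=2: particles 1 and 2 swap velocities; positions: p0=-3 p1=9 p2=9 p3=14; velocities now: v0=-2 v1=-3 v2=3 v3=-2
Collision at t=3: particles 2 and 3 swap velocities; positions: p0=-5 p1=6 p2=12 p3=12; velocities now: v0=-2 v1=-3 v2=-2 v3=3
Collision at t=14: particles 0 and 1 swap velocities; positions: p0=-27 p1=-27 p2=-10 p3=45; velocities now: v0=-3 v1=-2 v2=-2 v3=3

Answer: 1,2 2,3 0,1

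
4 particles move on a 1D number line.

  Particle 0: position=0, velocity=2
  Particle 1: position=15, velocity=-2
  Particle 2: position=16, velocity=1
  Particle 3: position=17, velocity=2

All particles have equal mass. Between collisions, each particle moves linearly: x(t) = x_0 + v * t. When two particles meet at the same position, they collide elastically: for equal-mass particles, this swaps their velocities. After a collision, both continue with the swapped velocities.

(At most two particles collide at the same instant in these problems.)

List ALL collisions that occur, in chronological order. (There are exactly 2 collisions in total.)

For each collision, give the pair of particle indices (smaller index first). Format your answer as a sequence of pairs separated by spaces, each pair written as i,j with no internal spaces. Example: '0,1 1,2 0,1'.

Answer: 0,1 1,2

Derivation:
Collision at t=15/4: particles 0 and 1 swap velocities; positions: p0=15/2 p1=15/2 p2=79/4 p3=49/2; velocities now: v0=-2 v1=2 v2=1 v3=2
Collision at t=16: particles 1 and 2 swap velocities; positions: p0=-17 p1=32 p2=32 p3=49; velocities now: v0=-2 v1=1 v2=2 v3=2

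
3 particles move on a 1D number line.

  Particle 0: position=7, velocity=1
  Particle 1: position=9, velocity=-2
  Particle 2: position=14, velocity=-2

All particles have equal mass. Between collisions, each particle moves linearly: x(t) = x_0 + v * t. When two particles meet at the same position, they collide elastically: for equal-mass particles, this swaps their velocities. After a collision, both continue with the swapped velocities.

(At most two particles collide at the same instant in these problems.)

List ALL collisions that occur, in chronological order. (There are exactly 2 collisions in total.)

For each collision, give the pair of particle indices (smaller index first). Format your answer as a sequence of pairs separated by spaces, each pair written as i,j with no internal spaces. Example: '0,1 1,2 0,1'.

Collision at t=2/3: particles 0 and 1 swap velocities; positions: p0=23/3 p1=23/3 p2=38/3; velocities now: v0=-2 v1=1 v2=-2
Collision at t=7/3: particles 1 and 2 swap velocities; positions: p0=13/3 p1=28/3 p2=28/3; velocities now: v0=-2 v1=-2 v2=1

Answer: 0,1 1,2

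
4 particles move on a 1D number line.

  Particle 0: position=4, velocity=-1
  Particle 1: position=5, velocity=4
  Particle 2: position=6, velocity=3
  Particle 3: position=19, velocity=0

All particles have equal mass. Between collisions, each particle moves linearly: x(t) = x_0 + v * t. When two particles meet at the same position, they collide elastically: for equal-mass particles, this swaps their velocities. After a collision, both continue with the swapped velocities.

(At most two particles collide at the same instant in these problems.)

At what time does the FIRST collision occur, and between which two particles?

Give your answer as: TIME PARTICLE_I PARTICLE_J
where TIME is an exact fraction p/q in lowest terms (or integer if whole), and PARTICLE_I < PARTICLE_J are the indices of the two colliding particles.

Answer: 1 1 2

Derivation:
Pair (0,1): pos 4,5 vel -1,4 -> not approaching (rel speed -5 <= 0)
Pair (1,2): pos 5,6 vel 4,3 -> gap=1, closing at 1/unit, collide at t=1
Pair (2,3): pos 6,19 vel 3,0 -> gap=13, closing at 3/unit, collide at t=13/3
Earliest collision: t=1 between 1 and 2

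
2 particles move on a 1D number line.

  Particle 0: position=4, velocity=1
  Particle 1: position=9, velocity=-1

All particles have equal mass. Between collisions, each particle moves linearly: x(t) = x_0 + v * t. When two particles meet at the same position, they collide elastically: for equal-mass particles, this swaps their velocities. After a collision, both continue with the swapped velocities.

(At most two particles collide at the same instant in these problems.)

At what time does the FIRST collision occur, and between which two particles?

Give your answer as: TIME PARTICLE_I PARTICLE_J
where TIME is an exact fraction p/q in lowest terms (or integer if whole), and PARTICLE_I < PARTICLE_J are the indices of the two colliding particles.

Answer: 5/2 0 1

Derivation:
Pair (0,1): pos 4,9 vel 1,-1 -> gap=5, closing at 2/unit, collide at t=5/2
Earliest collision: t=5/2 between 0 and 1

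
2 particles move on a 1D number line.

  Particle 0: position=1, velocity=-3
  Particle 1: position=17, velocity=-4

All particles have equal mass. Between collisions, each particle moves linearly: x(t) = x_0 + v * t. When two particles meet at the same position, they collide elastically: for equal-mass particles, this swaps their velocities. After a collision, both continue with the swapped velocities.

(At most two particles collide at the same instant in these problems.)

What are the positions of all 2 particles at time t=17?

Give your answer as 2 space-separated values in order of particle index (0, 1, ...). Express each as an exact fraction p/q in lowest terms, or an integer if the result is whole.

Collision at t=16: particles 0 and 1 swap velocities; positions: p0=-47 p1=-47; velocities now: v0=-4 v1=-3
Advance to t=17 (no further collisions before then); velocities: v0=-4 v1=-3; positions = -51 -50

Answer: -51 -50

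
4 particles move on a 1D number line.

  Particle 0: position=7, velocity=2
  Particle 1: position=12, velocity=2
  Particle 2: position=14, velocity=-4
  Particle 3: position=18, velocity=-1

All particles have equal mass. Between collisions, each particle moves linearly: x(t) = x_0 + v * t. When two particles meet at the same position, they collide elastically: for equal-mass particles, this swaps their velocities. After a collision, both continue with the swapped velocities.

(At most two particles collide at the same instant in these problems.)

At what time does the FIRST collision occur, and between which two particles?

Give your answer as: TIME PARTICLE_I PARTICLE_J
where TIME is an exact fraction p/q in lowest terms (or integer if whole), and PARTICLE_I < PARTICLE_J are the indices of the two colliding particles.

Answer: 1/3 1 2

Derivation:
Pair (0,1): pos 7,12 vel 2,2 -> not approaching (rel speed 0 <= 0)
Pair (1,2): pos 12,14 vel 2,-4 -> gap=2, closing at 6/unit, collide at t=1/3
Pair (2,3): pos 14,18 vel -4,-1 -> not approaching (rel speed -3 <= 0)
Earliest collision: t=1/3 between 1 and 2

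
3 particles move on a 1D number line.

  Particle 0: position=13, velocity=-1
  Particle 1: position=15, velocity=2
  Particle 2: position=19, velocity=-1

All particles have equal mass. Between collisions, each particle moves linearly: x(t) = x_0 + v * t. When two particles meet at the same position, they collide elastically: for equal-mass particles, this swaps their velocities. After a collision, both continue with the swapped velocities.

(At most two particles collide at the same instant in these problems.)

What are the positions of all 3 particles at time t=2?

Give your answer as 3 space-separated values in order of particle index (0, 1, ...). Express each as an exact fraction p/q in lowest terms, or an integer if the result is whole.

Collision at t=4/3: particles 1 and 2 swap velocities; positions: p0=35/3 p1=53/3 p2=53/3; velocities now: v0=-1 v1=-1 v2=2
Advance to t=2 (no further collisions before then); velocities: v0=-1 v1=-1 v2=2; positions = 11 17 19

Answer: 11 17 19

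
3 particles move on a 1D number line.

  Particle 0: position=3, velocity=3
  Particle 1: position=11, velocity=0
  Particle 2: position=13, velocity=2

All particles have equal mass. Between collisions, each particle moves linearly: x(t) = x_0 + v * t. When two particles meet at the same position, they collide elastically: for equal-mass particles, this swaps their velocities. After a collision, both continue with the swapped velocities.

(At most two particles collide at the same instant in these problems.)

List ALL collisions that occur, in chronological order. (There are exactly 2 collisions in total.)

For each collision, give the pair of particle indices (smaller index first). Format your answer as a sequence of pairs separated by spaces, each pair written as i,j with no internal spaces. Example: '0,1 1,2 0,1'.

Collision at t=8/3: particles 0 and 1 swap velocities; positions: p0=11 p1=11 p2=55/3; velocities now: v0=0 v1=3 v2=2
Collision at t=10: particles 1 and 2 swap velocities; positions: p0=11 p1=33 p2=33; velocities now: v0=0 v1=2 v2=3

Answer: 0,1 1,2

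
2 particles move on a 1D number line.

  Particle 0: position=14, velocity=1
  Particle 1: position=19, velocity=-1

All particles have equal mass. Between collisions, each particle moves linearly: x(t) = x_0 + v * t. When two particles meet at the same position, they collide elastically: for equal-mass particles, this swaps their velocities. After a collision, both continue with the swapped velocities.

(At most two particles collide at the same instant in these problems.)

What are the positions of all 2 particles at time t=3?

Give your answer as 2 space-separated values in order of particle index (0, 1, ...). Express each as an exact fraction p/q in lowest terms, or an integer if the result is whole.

Collision at t=5/2: particles 0 and 1 swap velocities; positions: p0=33/2 p1=33/2; velocities now: v0=-1 v1=1
Advance to t=3 (no further collisions before then); velocities: v0=-1 v1=1; positions = 16 17

Answer: 16 17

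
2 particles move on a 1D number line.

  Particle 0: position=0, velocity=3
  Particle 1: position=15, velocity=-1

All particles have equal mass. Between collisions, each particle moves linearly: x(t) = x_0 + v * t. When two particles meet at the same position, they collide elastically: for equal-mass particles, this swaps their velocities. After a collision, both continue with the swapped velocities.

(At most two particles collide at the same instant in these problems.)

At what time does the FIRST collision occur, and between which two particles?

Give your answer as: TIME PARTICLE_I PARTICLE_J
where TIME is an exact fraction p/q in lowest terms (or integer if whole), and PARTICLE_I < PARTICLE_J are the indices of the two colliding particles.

Pair (0,1): pos 0,15 vel 3,-1 -> gap=15, closing at 4/unit, collide at t=15/4
Earliest collision: t=15/4 between 0 and 1

Answer: 15/4 0 1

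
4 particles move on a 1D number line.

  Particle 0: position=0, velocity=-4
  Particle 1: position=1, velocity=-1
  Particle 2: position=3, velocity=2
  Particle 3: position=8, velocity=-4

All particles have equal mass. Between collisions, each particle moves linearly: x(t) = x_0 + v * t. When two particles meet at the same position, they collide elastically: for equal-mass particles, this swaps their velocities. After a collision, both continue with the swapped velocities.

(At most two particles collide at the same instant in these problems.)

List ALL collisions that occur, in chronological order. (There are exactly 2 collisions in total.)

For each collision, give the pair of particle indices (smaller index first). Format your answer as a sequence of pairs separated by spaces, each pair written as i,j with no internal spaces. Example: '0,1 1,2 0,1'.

Answer: 2,3 1,2

Derivation:
Collision at t=5/6: particles 2 and 3 swap velocities; positions: p0=-10/3 p1=1/6 p2=14/3 p3=14/3; velocities now: v0=-4 v1=-1 v2=-4 v3=2
Collision at t=7/3: particles 1 and 2 swap velocities; positions: p0=-28/3 p1=-4/3 p2=-4/3 p3=23/3; velocities now: v0=-4 v1=-4 v2=-1 v3=2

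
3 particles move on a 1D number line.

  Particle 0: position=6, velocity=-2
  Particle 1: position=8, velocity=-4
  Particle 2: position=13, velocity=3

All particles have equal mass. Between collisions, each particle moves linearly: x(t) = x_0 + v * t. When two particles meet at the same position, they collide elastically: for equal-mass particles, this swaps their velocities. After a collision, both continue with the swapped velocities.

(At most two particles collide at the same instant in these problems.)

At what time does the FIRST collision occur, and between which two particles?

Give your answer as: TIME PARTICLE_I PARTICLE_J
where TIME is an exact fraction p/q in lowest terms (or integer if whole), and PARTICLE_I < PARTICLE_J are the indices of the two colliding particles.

Pair (0,1): pos 6,8 vel -2,-4 -> gap=2, closing at 2/unit, collide at t=1
Pair (1,2): pos 8,13 vel -4,3 -> not approaching (rel speed -7 <= 0)
Earliest collision: t=1 between 0 and 1

Answer: 1 0 1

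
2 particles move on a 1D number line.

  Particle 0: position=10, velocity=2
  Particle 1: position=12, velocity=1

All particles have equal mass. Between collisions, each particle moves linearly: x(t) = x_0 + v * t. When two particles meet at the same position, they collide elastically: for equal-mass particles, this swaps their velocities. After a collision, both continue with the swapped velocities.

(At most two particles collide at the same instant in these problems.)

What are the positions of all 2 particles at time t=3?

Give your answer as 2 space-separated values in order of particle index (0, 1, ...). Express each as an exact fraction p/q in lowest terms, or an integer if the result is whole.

Collision at t=2: particles 0 and 1 swap velocities; positions: p0=14 p1=14; velocities now: v0=1 v1=2
Advance to t=3 (no further collisions before then); velocities: v0=1 v1=2; positions = 15 16

Answer: 15 16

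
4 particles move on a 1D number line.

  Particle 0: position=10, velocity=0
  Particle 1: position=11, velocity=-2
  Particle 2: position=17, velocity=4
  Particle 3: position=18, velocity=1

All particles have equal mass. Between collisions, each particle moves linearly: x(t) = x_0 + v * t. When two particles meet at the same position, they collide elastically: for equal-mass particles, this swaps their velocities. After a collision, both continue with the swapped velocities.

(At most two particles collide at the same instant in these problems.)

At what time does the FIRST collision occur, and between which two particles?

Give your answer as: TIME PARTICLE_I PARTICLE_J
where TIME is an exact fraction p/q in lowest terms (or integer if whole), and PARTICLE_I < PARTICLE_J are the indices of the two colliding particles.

Pair (0,1): pos 10,11 vel 0,-2 -> gap=1, closing at 2/unit, collide at t=1/2
Pair (1,2): pos 11,17 vel -2,4 -> not approaching (rel speed -6 <= 0)
Pair (2,3): pos 17,18 vel 4,1 -> gap=1, closing at 3/unit, collide at t=1/3
Earliest collision: t=1/3 between 2 and 3

Answer: 1/3 2 3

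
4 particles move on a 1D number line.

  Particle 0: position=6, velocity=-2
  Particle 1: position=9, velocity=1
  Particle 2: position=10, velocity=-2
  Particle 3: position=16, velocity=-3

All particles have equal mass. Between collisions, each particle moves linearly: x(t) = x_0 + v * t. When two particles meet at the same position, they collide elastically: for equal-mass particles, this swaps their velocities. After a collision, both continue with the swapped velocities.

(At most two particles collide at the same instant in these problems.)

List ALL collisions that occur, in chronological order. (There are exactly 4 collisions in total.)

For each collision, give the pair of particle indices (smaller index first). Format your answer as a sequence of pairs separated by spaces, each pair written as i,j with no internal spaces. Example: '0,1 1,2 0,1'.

Collision at t=1/3: particles 1 and 2 swap velocities; positions: p0=16/3 p1=28/3 p2=28/3 p3=15; velocities now: v0=-2 v1=-2 v2=1 v3=-3
Collision at t=7/4: particles 2 and 3 swap velocities; positions: p0=5/2 p1=13/2 p2=43/4 p3=43/4; velocities now: v0=-2 v1=-2 v2=-3 v3=1
Collision at t=6: particles 1 and 2 swap velocities; positions: p0=-6 p1=-2 p2=-2 p3=15; velocities now: v0=-2 v1=-3 v2=-2 v3=1
Collision at t=10: particles 0 and 1 swap velocities; positions: p0=-14 p1=-14 p2=-10 p3=19; velocities now: v0=-3 v1=-2 v2=-2 v3=1

Answer: 1,2 2,3 1,2 0,1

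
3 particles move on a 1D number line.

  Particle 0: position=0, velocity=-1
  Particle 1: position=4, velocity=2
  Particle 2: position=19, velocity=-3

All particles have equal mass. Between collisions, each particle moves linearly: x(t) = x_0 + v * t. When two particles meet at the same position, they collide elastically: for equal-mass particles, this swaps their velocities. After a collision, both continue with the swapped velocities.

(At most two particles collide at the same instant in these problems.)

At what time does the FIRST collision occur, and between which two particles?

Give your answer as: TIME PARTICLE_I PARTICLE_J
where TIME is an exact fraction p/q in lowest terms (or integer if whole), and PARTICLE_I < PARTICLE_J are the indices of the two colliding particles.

Answer: 3 1 2

Derivation:
Pair (0,1): pos 0,4 vel -1,2 -> not approaching (rel speed -3 <= 0)
Pair (1,2): pos 4,19 vel 2,-3 -> gap=15, closing at 5/unit, collide at t=3
Earliest collision: t=3 between 1 and 2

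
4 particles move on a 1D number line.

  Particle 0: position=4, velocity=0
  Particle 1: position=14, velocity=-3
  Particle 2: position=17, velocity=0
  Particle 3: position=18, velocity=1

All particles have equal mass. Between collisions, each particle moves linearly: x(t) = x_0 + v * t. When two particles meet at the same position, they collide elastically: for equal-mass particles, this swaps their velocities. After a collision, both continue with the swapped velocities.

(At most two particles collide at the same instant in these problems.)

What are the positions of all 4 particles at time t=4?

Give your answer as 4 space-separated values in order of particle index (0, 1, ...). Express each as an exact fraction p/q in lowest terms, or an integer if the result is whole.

Collision at t=10/3: particles 0 and 1 swap velocities; positions: p0=4 p1=4 p2=17 p3=64/3; velocities now: v0=-3 v1=0 v2=0 v3=1
Advance to t=4 (no further collisions before then); velocities: v0=-3 v1=0 v2=0 v3=1; positions = 2 4 17 22

Answer: 2 4 17 22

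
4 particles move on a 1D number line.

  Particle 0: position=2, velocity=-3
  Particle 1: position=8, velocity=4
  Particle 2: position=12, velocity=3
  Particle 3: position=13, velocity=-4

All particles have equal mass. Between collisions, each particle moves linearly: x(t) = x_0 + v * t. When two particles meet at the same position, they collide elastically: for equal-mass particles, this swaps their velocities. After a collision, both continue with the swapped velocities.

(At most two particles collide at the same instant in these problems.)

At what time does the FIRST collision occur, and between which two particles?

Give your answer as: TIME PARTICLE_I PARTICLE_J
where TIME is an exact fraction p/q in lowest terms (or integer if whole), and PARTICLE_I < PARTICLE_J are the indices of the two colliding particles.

Answer: 1/7 2 3

Derivation:
Pair (0,1): pos 2,8 vel -3,4 -> not approaching (rel speed -7 <= 0)
Pair (1,2): pos 8,12 vel 4,3 -> gap=4, closing at 1/unit, collide at t=4
Pair (2,3): pos 12,13 vel 3,-4 -> gap=1, closing at 7/unit, collide at t=1/7
Earliest collision: t=1/7 between 2 and 3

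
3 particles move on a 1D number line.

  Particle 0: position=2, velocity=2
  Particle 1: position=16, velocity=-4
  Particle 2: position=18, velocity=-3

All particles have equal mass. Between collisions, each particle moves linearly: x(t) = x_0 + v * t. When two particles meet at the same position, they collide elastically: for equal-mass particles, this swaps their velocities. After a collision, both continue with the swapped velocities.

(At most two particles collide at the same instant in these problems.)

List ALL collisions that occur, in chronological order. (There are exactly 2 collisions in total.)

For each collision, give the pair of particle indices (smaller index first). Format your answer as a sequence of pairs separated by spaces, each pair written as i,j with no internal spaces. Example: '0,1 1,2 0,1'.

Collision at t=7/3: particles 0 and 1 swap velocities; positions: p0=20/3 p1=20/3 p2=11; velocities now: v0=-4 v1=2 v2=-3
Collision at t=16/5: particles 1 and 2 swap velocities; positions: p0=16/5 p1=42/5 p2=42/5; velocities now: v0=-4 v1=-3 v2=2

Answer: 0,1 1,2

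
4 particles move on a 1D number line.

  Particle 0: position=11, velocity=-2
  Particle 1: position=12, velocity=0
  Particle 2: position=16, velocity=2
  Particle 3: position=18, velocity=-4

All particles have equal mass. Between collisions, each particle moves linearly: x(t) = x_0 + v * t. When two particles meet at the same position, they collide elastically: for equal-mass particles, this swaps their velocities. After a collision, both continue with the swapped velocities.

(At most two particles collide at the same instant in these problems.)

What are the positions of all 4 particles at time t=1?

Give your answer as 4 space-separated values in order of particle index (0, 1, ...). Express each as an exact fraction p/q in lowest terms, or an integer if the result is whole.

Answer: 9 12 14 18

Derivation:
Collision at t=1/3: particles 2 and 3 swap velocities; positions: p0=31/3 p1=12 p2=50/3 p3=50/3; velocities now: v0=-2 v1=0 v2=-4 v3=2
Advance to t=1 (no further collisions before then); velocities: v0=-2 v1=0 v2=-4 v3=2; positions = 9 12 14 18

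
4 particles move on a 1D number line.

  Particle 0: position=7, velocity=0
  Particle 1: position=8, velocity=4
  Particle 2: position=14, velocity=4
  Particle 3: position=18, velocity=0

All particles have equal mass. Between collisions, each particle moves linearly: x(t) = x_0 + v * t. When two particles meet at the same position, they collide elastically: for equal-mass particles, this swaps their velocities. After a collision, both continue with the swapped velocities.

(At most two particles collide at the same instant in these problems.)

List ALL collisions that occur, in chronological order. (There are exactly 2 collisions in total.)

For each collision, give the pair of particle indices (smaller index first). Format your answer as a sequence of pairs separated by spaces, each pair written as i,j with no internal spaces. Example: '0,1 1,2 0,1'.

Collision at t=1: particles 2 and 3 swap velocities; positions: p0=7 p1=12 p2=18 p3=18; velocities now: v0=0 v1=4 v2=0 v3=4
Collision at t=5/2: particles 1 and 2 swap velocities; positions: p0=7 p1=18 p2=18 p3=24; velocities now: v0=0 v1=0 v2=4 v3=4

Answer: 2,3 1,2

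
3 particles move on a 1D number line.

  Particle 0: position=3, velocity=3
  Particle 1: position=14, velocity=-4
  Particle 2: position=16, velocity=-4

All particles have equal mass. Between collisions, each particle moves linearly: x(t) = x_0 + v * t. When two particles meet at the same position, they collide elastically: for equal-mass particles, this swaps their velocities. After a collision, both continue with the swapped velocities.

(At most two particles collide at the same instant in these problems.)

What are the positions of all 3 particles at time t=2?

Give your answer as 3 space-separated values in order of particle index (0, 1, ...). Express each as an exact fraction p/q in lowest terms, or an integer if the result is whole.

Collision at t=11/7: particles 0 and 1 swap velocities; positions: p0=54/7 p1=54/7 p2=68/7; velocities now: v0=-4 v1=3 v2=-4
Collision at t=13/7: particles 1 and 2 swap velocities; positions: p0=46/7 p1=60/7 p2=60/7; velocities now: v0=-4 v1=-4 v2=3
Advance to t=2 (no further collisions before then); velocities: v0=-4 v1=-4 v2=3; positions = 6 8 9

Answer: 6 8 9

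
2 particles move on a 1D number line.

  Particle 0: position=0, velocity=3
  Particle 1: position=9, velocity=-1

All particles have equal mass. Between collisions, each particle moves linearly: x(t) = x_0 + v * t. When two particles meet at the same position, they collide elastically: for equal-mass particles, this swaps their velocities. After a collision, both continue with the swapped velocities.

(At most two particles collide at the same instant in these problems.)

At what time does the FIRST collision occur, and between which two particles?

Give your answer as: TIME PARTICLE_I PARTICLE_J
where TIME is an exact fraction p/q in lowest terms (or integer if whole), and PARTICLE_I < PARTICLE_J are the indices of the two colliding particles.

Answer: 9/4 0 1

Derivation:
Pair (0,1): pos 0,9 vel 3,-1 -> gap=9, closing at 4/unit, collide at t=9/4
Earliest collision: t=9/4 between 0 and 1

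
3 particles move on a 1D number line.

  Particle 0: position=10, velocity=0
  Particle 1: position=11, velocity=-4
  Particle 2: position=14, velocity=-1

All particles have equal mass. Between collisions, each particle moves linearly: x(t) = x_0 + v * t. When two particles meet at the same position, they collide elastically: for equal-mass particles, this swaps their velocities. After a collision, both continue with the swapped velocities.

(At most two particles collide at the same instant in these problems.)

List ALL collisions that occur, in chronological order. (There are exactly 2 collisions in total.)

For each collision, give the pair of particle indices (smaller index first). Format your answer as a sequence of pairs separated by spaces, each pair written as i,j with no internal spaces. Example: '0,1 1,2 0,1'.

Collision at t=1/4: particles 0 and 1 swap velocities; positions: p0=10 p1=10 p2=55/4; velocities now: v0=-4 v1=0 v2=-1
Collision at t=4: particles 1 and 2 swap velocities; positions: p0=-5 p1=10 p2=10; velocities now: v0=-4 v1=-1 v2=0

Answer: 0,1 1,2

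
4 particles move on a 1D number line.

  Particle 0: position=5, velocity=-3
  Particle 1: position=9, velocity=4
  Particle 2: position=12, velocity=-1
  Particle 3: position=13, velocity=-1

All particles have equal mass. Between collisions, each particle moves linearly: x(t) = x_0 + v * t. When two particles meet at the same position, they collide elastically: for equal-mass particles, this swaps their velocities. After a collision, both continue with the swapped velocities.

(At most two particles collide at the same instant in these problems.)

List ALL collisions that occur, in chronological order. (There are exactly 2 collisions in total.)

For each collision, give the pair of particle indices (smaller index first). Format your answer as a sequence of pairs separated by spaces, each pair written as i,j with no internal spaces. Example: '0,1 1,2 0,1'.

Answer: 1,2 2,3

Derivation:
Collision at t=3/5: particles 1 and 2 swap velocities; positions: p0=16/5 p1=57/5 p2=57/5 p3=62/5; velocities now: v0=-3 v1=-1 v2=4 v3=-1
Collision at t=4/5: particles 2 and 3 swap velocities; positions: p0=13/5 p1=56/5 p2=61/5 p3=61/5; velocities now: v0=-3 v1=-1 v2=-1 v3=4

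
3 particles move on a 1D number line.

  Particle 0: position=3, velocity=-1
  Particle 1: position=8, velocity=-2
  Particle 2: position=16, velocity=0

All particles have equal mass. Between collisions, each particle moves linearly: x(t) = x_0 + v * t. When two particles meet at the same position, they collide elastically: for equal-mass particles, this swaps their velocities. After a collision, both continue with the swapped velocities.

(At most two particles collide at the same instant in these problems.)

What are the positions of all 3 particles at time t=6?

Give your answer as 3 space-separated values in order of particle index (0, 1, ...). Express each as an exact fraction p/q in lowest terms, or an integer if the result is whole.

Answer: -4 -3 16

Derivation:
Collision at t=5: particles 0 and 1 swap velocities; positions: p0=-2 p1=-2 p2=16; velocities now: v0=-2 v1=-1 v2=0
Advance to t=6 (no further collisions before then); velocities: v0=-2 v1=-1 v2=0; positions = -4 -3 16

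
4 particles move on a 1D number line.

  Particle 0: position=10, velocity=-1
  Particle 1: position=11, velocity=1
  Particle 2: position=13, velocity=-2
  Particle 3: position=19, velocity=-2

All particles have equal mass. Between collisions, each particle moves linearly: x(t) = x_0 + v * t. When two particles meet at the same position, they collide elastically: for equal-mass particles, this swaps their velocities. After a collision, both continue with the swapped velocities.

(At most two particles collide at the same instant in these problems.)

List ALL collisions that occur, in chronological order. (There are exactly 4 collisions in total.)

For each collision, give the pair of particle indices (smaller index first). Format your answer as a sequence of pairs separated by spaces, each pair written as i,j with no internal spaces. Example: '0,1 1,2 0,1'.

Collision at t=2/3: particles 1 and 2 swap velocities; positions: p0=28/3 p1=35/3 p2=35/3 p3=53/3; velocities now: v0=-1 v1=-2 v2=1 v3=-2
Collision at t=8/3: particles 2 and 3 swap velocities; positions: p0=22/3 p1=23/3 p2=41/3 p3=41/3; velocities now: v0=-1 v1=-2 v2=-2 v3=1
Collision at t=3: particles 0 and 1 swap velocities; positions: p0=7 p1=7 p2=13 p3=14; velocities now: v0=-2 v1=-1 v2=-2 v3=1
Collision at t=9: particles 1 and 2 swap velocities; positions: p0=-5 p1=1 p2=1 p3=20; velocities now: v0=-2 v1=-2 v2=-1 v3=1

Answer: 1,2 2,3 0,1 1,2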